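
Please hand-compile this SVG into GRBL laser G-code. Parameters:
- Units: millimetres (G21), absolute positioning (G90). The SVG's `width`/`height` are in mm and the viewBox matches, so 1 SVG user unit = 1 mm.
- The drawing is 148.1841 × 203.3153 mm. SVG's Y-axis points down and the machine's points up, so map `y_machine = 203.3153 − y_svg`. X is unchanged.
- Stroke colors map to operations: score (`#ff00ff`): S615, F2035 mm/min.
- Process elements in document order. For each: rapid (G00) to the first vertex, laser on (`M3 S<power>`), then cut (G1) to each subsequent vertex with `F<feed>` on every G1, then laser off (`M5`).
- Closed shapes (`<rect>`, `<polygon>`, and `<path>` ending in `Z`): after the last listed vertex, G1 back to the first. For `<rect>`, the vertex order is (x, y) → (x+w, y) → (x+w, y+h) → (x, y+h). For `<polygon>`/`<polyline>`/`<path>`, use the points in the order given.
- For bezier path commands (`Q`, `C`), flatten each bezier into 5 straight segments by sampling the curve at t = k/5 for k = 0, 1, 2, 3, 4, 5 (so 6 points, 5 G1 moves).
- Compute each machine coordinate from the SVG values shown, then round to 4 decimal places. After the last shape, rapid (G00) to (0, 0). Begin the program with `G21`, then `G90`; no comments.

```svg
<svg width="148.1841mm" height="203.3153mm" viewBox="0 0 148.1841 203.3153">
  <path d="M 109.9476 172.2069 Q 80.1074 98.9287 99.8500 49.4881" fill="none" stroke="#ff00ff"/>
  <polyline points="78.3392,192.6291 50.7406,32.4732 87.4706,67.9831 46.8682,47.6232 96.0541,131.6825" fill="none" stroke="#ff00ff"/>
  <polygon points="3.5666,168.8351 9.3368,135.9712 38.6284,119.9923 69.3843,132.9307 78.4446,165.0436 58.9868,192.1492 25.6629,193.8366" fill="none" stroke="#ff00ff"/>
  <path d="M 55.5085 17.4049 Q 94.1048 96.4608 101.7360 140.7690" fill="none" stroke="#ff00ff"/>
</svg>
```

G21
G90
G00 X109.9476 Y31.1084
M3 S615
G1 X99.9948 Y59.4662 F2035
G1 X94.0087 Y85.9169 F2035
G1 X91.9892 Y110.4607 F2035
G1 X93.9363 Y133.0975 F2035
G1 X99.8500 Y153.8272 F2035
M5
G00 X78.3392 Y10.6862
M3 S615
G1 X50.7406 Y170.8421 F2035
G1 X87.4706 Y135.3322 F2035
G1 X46.8682 Y155.6921 F2035
G1 X96.0541 Y71.6328 F2035
M5
G00 X3.5666 Y34.4802
M3 S615
G1 X9.3368 Y67.3441 F2035
G1 X38.6284 Y83.3230 F2035
G1 X69.3843 Y70.3846 F2035
G1 X78.4446 Y38.2717 F2035
G1 X58.9868 Y11.1661 F2035
G1 X25.6629 Y9.4787 F2035
G1 X3.5666 Y34.4802 F2035
M5
G00 X55.5085 Y185.9104
M3 S615
G1 X69.7084 Y155.6779 F2035
G1 X81.4311 Y128.2253 F2035
G1 X90.6766 Y103.5525 F2035
G1 X97.4449 Y81.6595 F2035
G1 X101.7360 Y62.5463 F2035
M5
G00 X0.0000 Y0.0000

viewBox `0 0 148.1841 203.3153` with mm width/height → 1 unit = 1 mm. Flip: y_m = 203.3153 − y_svg.

**Shape 1** — `<path>` quadratic bezier, stroke `#ff00ff` → score (S615, F2035). Control points (SVG): P0=(109.9476,172.2069), P1=(80.1074,98.9287), P2=(99.8500,49.4881); sampled at t=k/5. Machine vertices: (109.9476,31.1084) → (99.9948,59.4662) → (94.0087,85.9169) → (91.9892,110.4607) → (93.9363,133.0975) → (99.8500,153.8272). Open path.

**Shape 2** — `<polyline>` open polyline, stroke `#ff00ff` → score (S615, F2035). Machine vertices: (78.3392,10.6862) → (50.7406,170.8421) → (87.4706,135.3322) → (46.8682,155.6921) → (96.0541,71.6328). Open path.

**Shape 3** — `<polygon>` regular polygon, stroke `#ff00ff` → score (S615, F2035). Machine vertices: (3.5666,34.4802) → (9.3368,67.3441) → (38.6284,83.3230) → (69.3843,70.3846) → (78.4446,38.2717) → (58.9868,11.1661) → (25.6629,9.4787) → (3.5666,34.4802). Closed: final G1 returns to the first vertex.

**Shape 4** — `<path>` quadratic bezier, stroke `#ff00ff` → score (S615, F2035). Control points (SVG): P0=(55.5085,17.4049), P1=(94.1048,96.4608), P2=(101.7360,140.7690); sampled at t=k/5. Machine vertices: (55.5085,185.9104) → (69.7084,155.6779) → (81.4311,128.2253) → (90.6766,103.5525) → (97.4449,81.6595) → (101.7360,62.5463). Open path.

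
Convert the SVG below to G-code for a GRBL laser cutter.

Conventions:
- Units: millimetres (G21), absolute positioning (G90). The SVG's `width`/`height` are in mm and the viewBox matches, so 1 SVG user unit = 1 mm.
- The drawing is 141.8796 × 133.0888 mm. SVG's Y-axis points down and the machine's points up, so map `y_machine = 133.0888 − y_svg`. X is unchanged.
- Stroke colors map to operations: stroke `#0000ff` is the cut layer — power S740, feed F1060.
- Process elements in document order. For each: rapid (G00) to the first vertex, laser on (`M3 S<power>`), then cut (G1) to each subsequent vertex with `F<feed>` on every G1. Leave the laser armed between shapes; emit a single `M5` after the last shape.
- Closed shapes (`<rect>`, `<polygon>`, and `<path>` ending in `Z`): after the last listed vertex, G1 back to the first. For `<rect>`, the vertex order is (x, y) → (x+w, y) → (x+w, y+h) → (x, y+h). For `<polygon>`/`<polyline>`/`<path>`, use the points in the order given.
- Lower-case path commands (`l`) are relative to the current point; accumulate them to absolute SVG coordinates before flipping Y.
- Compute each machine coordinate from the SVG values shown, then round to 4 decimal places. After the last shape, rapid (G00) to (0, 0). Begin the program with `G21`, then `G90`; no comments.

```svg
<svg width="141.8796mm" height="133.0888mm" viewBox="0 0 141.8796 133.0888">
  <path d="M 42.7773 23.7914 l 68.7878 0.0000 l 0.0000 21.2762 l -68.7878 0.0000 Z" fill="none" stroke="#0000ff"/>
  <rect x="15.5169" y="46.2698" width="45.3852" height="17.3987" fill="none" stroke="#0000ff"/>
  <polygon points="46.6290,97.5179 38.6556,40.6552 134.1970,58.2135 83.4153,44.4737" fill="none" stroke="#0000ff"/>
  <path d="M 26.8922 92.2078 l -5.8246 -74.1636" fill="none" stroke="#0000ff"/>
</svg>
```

1 u = 1 mm; y_m = 133.0888 − y.

[1] `<path>` rectangle, #0000ff→cut S740 F1060: (42.7773,109.2974) → (111.5651,109.2974) → (111.5651,88.0212) → (42.7773,88.0212) → (42.7773,109.2974) (closed)

[2] `<rect>` rectangle, #0000ff→cut S740 F1060: (15.5169,86.8190) → (60.9021,86.8190) → (60.9021,69.4203) → (15.5169,69.4203) → (15.5169,86.8190) (closed)

[3] `<polygon>` closed polygon, #0000ff→cut S740 F1060: (46.6290,35.5709) → (38.6556,92.4336) → (134.1970,74.8753) → (83.4153,88.6151) → (46.6290,35.5709) (closed)

[4] `<path>` line segment, #0000ff→cut S740 F1060: (26.8922,40.8810) → (21.0676,115.0446)

G21
G90
G00 X42.7773 Y109.2974
M3 S740
G1 X111.5651 Y109.2974 F1060
G1 X111.5651 Y88.0212 F1060
G1 X42.7773 Y88.0212 F1060
G1 X42.7773 Y109.2974 F1060
G00 X15.5169 Y86.8190
M3 S740
G1 X60.9021 Y86.8190 F1060
G1 X60.9021 Y69.4203 F1060
G1 X15.5169 Y69.4203 F1060
G1 X15.5169 Y86.8190 F1060
G00 X46.6290 Y35.5709
M3 S740
G1 X38.6556 Y92.4336 F1060
G1 X134.1970 Y74.8753 F1060
G1 X83.4153 Y88.6151 F1060
G1 X46.6290 Y35.5709 F1060
G00 X26.8922 Y40.8810
M3 S740
G1 X21.0676 Y115.0446 F1060
M5
G00 X0.0000 Y0.0000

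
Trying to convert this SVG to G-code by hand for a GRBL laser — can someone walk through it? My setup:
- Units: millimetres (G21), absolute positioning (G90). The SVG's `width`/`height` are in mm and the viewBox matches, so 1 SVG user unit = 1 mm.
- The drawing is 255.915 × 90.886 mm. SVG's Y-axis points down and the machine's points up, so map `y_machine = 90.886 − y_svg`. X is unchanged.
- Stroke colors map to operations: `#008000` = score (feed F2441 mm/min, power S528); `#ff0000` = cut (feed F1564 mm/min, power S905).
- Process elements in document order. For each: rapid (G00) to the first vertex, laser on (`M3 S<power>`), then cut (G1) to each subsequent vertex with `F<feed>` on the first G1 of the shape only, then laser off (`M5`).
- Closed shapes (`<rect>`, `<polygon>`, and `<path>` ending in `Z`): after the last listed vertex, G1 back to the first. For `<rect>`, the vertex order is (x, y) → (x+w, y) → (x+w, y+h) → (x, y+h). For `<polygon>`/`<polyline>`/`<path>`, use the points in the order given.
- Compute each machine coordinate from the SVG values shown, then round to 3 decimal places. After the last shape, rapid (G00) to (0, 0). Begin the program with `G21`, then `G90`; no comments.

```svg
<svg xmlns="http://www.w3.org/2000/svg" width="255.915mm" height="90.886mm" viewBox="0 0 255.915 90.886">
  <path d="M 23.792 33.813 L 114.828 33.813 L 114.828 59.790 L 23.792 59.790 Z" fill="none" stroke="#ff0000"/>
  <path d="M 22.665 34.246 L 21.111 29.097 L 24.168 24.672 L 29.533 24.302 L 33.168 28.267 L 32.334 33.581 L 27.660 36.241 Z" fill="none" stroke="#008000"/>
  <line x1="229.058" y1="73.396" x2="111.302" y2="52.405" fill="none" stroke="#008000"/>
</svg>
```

G21
G90
G00 X23.792 Y57.073
M3 S905
G1 X114.828 Y57.073 F1564
G1 X114.828 Y31.096
G1 X23.792 Y31.096
G1 X23.792 Y57.073
M5
G00 X22.665 Y56.640
M3 S528
G1 X21.111 Y61.789 F2441
G1 X24.168 Y66.214
G1 X29.533 Y66.584
G1 X33.168 Y62.619
G1 X32.334 Y57.305
G1 X27.660 Y54.645
G1 X22.665 Y56.640
M5
G00 X229.058 Y17.490
M3 S528
G1 X111.302 Y38.481 F2441
M5
G00 X0.000 Y0.000

Since the viewBox matches the mm dimensions, user units are millimetres directly. The only transform is the Y-flip y_m = 90.886 − y_svg.

Shape 1 is a rectangle drawn with `<path>`. Its stroke #ff0000 means cut at S905, F1564. After flipping Y the toolpath is (23.792,57.073) → (114.828,57.073) → (114.828,31.096) → (23.792,31.096) → (23.792,57.073), returning to the start.

Shape 2 is a regular polygon drawn with `<path>`. Its stroke #008000 means score at S528, F2441. After flipping Y the toolpath is (22.665,56.640) → (21.111,61.789) → (24.168,66.214) → (29.533,66.584) → (33.168,62.619) → (32.334,57.305) → (27.660,54.645) → (22.665,56.640), returning to the start.

Shape 3 is a line segment drawn with `<line>`. Its stroke #008000 means score at S528, F2441. After flipping Y the toolpath is (229.058,17.490) → (111.302,38.481).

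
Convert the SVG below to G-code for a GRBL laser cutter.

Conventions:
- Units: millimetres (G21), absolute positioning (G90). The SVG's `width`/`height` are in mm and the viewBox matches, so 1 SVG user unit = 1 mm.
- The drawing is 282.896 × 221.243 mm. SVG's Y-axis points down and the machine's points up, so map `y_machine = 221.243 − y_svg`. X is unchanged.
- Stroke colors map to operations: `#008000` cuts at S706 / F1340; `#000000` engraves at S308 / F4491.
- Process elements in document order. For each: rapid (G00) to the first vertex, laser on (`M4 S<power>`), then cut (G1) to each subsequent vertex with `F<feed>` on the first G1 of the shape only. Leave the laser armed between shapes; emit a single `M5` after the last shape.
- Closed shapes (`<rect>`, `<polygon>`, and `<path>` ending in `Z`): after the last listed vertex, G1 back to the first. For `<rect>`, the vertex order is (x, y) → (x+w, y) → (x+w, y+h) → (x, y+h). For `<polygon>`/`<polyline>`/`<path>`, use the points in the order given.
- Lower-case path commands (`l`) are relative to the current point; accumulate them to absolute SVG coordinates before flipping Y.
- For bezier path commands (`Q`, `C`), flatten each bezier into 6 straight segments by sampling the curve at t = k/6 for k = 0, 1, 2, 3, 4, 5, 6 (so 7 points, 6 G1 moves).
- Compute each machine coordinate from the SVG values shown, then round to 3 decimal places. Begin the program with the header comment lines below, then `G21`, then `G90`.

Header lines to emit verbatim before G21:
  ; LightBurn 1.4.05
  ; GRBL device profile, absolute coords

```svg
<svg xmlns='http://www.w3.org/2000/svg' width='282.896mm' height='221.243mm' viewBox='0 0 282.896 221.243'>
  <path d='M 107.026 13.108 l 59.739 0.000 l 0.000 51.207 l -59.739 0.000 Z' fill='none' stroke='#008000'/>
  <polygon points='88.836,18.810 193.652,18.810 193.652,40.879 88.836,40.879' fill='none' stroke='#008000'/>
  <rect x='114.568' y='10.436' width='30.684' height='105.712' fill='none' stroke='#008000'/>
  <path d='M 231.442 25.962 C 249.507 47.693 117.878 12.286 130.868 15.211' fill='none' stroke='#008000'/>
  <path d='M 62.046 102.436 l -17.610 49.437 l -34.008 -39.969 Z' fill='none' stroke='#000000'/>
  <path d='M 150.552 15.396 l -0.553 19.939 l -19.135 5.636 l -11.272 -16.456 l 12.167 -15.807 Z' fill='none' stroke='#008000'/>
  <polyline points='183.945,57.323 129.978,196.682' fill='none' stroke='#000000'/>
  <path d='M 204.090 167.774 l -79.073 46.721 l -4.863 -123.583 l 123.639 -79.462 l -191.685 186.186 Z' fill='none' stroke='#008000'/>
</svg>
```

; LightBurn 1.4.05
; GRBL device profile, absolute coords
G21
G90
G00 X107.026 Y208.135
M4 S706
G1 X166.765 Y208.135 F1340
G1 X166.765 Y156.928
G1 X107.026 Y156.928
G1 X107.026 Y208.135
G00 X88.836 Y202.433
M4 S706
G1 X193.652 Y202.433 F1340
G1 X193.652 Y180.364
G1 X88.836 Y180.364
G1 X88.836 Y202.433
G00 X114.568 Y210.807
M4 S706
G1 X145.252 Y210.807 F1340
G1 X145.252 Y105.095
G1 X114.568 Y105.095
G1 X114.568 Y210.807
G00 X231.442 Y195.281
M4 S706
G1 X229.363 Y188.735 F1340
G1 X210.509 Y189.060
G1 X183.058 Y193.604
G1 X155.184 Y199.716
G1 X135.062 Y204.742
G1 X130.868 Y206.032
G00 X62.046 Y118.807
M4 S308
G1 X44.436 Y69.370 F4491
G1 X10.428 Y109.339
G1 X62.046 Y118.807
G00 X150.552 Y205.847
M4 S706
G1 X149.999 Y185.908 F1340
G1 X130.864 Y180.272
G1 X119.592 Y196.728
G1 X131.759 Y212.535
G1 X150.552 Y205.847
G00 X183.945 Y163.920
M4 S308
G1 X129.978 Y24.561 F4491
G00 X204.090 Y53.469
M4 S706
G1 X125.017 Y6.748 F1340
G1 X120.154 Y130.331
G1 X243.793 Y209.793
G1 X52.108 Y23.607
G1 X204.090 Y53.469
M5

viewBox `0 0 282.896 221.243` with mm width/height → 1 unit = 1 mm. Flip: y_m = 221.243 − y_svg.

**Shape 1** — `<path>` rectangle, stroke `#008000` → cut (S706, F1340). Machine vertices: (107.026,208.135) → (166.765,208.135) → (166.765,156.928) → (107.026,156.928) → (107.026,208.135). Closed: final G1 returns to the first vertex.

**Shape 2** — `<polygon>` rectangle, stroke `#008000` → cut (S706, F1340). Machine vertices: (88.836,202.433) → (193.652,202.433) → (193.652,180.364) → (88.836,180.364) → (88.836,202.433). Closed: final G1 returns to the first vertex.

**Shape 3** — `<rect>` rectangle, stroke `#008000` → cut (S706, F1340). Machine vertices: (114.568,210.807) → (145.252,210.807) → (145.252,105.095) → (114.568,105.095) → (114.568,210.807). Closed: final G1 returns to the first vertex.

**Shape 4** — `<path>` cubic bezier, stroke `#008000` → cut (S706, F1340). Control points (SVG): P0=(231.442,25.962), P1=(249.507,47.693), P2=(117.878,12.286), P3=(130.868,15.211); sampled at t=k/6. Machine vertices: (231.442,195.281) → (229.363,188.735) → (210.509,189.060) → (183.058,193.604) → (155.184,199.716) → (135.062,204.742) → (130.868,206.032). Open path.

**Shape 5** — `<path>` regular polygon, stroke `#000000` → engrave (S308, F4491). Machine vertices: (62.046,118.807) → (44.436,69.370) → (10.428,109.339) → (62.046,118.807). Closed: final G1 returns to the first vertex.

**Shape 6** — `<path>` regular polygon, stroke `#008000` → cut (S706, F1340). Machine vertices: (150.552,205.847) → (149.999,185.908) → (130.864,180.272) → (119.592,196.728) → (131.759,212.535) → (150.552,205.847). Closed: final G1 returns to the first vertex.

**Shape 7** — `<polyline>` line segment, stroke `#000000` → engrave (S308, F4491). Machine vertices: (183.945,163.920) → (129.978,24.561). Open path.

**Shape 8** — `<path>` closed polygon, stroke `#008000` → cut (S706, F1340). Machine vertices: (204.090,53.469) → (125.017,6.748) → (120.154,130.331) → (243.793,209.793) → (52.108,23.607) → (204.090,53.469). Closed: final G1 returns to the first vertex.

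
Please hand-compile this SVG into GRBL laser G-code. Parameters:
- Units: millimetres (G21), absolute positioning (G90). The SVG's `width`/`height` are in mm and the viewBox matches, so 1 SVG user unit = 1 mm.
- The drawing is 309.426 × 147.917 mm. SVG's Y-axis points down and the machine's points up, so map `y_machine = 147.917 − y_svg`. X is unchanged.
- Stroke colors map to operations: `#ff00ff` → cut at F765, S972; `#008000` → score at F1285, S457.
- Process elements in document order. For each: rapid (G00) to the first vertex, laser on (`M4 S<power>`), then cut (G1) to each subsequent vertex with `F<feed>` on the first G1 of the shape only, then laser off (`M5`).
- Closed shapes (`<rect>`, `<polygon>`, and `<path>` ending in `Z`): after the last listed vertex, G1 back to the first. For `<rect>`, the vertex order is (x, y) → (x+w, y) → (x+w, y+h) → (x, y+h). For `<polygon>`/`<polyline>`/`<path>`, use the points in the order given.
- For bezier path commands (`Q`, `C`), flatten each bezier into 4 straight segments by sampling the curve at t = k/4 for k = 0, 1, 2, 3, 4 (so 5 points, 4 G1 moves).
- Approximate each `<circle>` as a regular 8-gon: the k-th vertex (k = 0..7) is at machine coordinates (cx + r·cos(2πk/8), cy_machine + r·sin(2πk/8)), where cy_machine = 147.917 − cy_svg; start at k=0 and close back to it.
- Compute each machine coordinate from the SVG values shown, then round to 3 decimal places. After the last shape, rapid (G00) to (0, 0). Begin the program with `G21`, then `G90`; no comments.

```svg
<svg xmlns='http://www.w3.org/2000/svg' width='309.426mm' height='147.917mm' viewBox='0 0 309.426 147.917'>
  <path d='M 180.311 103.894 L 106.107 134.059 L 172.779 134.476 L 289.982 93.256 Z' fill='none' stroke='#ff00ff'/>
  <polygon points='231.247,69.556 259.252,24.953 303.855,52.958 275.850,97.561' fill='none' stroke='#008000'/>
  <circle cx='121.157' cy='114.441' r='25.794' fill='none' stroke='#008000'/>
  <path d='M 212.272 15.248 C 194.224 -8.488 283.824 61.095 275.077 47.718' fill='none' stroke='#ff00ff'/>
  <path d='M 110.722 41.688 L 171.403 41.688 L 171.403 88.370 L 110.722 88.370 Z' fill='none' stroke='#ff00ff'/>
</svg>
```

G21
G90
G00 X180.311 Y44.023
M4 S972
G1 X106.107 Y13.858 F765
G1 X172.779 Y13.441
G1 X289.982 Y54.661
G1 X180.311 Y44.023
M5
G00 X231.247 Y78.361
M4 S457
G1 X259.252 Y122.964 F1285
G1 X303.855 Y94.959
G1 X275.850 Y50.356
G1 X231.247 Y78.361
M5
G00 X146.951 Y33.476
M4 S457
G1 X139.396 Y51.715 F1285
G1 X121.157 Y59.270
G1 X102.918 Y51.715
G1 X95.363 Y33.476
G1 X102.918 Y15.237
G1 X121.157 Y7.682
G1 X139.396 Y15.237
G1 X146.951 Y33.476
M5
G00 X212.272 Y132.669
M4 S972
G1 X215.701 Y135.728 F765
G1 X240.187 Y120.319
G1 X266.416 Y102.967
G1 X275.077 Y100.199
M5
G00 X110.722 Y106.229
M4 S972
G1 X171.403 Y106.229 F765
G1 X171.403 Y59.547
G1 X110.722 Y59.547
G1 X110.722 Y106.229
M5
G00 X0.000 Y0.000

Since the viewBox matches the mm dimensions, user units are millimetres directly. The only transform is the Y-flip y_m = 147.917 − y_svg.

Shape 1 is a closed polygon drawn with `<path>`. Its stroke #ff00ff means cut at S972, F765. After flipping Y the toolpath is (180.311,44.023) → (106.107,13.858) → (172.779,13.441) → (289.982,54.661) → (180.311,44.023), returning to the start.

Shape 2 is a regular polygon drawn with `<polygon>`. Its stroke #008000 means score at S457, F1285. After flipping Y the toolpath is (231.247,78.361) → (259.252,122.964) → (303.855,94.959) → (275.850,50.356) → (231.247,78.361), returning to the start.

Shape 3 is a circle drawn with `<circle>`. Its stroke #008000 means score at S457, F1285. After flipping Y the toolpath is (146.951,33.476) → (139.396,51.715) → (121.157,59.270) → (102.918,51.715) → (95.363,33.476) → (102.918,15.237) → (121.157,7.682) → (139.396,15.237) → (146.951,33.476), returning to the start.

Shape 4 is a cubic bezier drawn with `<path>`. Its stroke #ff00ff means cut at S972, F765. After flipping Y the toolpath is (212.272,132.669) → (215.701,135.728) → (240.187,120.319) → (266.416,102.967) → (275.077,100.199).

Shape 5 is a rectangle drawn with `<path>`. Its stroke #ff00ff means cut at S972, F765. After flipping Y the toolpath is (110.722,106.229) → (171.403,106.229) → (171.403,59.547) → (110.722,59.547) → (110.722,106.229), returning to the start.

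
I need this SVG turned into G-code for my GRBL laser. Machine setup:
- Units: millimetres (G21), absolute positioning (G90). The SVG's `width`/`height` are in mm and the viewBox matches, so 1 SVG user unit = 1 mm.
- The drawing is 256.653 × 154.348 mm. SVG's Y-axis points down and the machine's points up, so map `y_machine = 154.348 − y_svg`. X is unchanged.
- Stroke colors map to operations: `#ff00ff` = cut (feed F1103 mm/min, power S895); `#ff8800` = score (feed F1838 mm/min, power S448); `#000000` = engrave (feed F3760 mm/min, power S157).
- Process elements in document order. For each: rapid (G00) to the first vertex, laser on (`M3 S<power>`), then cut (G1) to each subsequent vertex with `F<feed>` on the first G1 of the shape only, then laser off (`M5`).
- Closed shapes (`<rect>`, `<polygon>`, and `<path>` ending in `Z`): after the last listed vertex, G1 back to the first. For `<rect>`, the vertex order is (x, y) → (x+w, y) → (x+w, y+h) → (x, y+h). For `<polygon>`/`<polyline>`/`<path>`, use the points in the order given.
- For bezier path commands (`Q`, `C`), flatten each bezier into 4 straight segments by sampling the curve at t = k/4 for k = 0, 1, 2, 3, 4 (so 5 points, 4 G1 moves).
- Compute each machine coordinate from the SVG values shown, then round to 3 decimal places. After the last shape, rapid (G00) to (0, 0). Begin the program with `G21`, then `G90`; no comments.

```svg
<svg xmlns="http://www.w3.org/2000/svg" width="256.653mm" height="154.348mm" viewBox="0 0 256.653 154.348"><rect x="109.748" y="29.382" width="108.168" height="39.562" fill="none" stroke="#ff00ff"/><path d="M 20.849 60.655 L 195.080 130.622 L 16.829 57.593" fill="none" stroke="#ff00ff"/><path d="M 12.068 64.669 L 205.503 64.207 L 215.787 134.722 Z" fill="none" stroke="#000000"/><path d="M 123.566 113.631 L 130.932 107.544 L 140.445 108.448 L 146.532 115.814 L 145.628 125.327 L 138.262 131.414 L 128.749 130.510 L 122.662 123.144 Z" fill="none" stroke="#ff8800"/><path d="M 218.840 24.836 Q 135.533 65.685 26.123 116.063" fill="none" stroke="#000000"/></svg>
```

G21
G90
G00 X109.748 Y124.966
M3 S895
G1 X217.916 Y124.966 F1103
G1 X217.916 Y85.404
G1 X109.748 Y85.404
G1 X109.748 Y124.966
M5
G00 X20.849 Y93.693
M3 S895
G1 X195.080 Y23.726 F1103
G1 X16.829 Y96.755
M5
G00 X12.068 Y89.679
M3 S157
G1 X205.503 Y90.141 F3760
G1 X215.787 Y19.626
G1 X12.068 Y89.679
M5
G00 X123.566 Y40.717
M3 S448
G1 X130.932 Y46.804 F1838
G1 X140.445 Y45.900
G1 X146.532 Y38.534
G1 X145.628 Y29.021
G1 X138.262 Y22.934
G1 X128.749 Y23.838
G1 X122.662 Y31.204
G1 X123.566 Y40.717
M5
G00 X218.840 Y129.512
M3 S157
G1 X175.555 Y108.492 F3760
G1 X129.007 Y86.281
G1 X79.197 Y62.878
G1 X26.123 Y38.285
M5
G00 X0.000 Y0.000

Since the viewBox matches the mm dimensions, user units are millimetres directly. The only transform is the Y-flip y_m = 154.348 − y_svg.

Shape 1 is a rectangle drawn with `<rect>`. Its stroke #ff00ff means cut at S895, F1103. After flipping Y the toolpath is (109.748,124.966) → (217.916,124.966) → (217.916,85.404) → (109.748,85.404) → (109.748,124.966), returning to the start.

Shape 2 is a open polyline drawn with `<path>`. Its stroke #ff00ff means cut at S895, F1103. After flipping Y the toolpath is (20.849,93.693) → (195.080,23.726) → (16.829,96.755).

Shape 3 is a closed polygon drawn with `<path>`. Its stroke #000000 means engrave at S157, F3760. After flipping Y the toolpath is (12.068,89.679) → (205.503,90.141) → (215.787,19.626) → (12.068,89.679), returning to the start.

Shape 4 is a regular polygon drawn with `<path>`. Its stroke #ff8800 means score at S448, F1838. After flipping Y the toolpath is (123.566,40.717) → (130.932,46.804) → (140.445,45.900) → (146.532,38.534) → (145.628,29.021) → (138.262,22.934) → (128.749,23.838) → (122.662,31.204) → (123.566,40.717), returning to the start.

Shape 5 is a quadratic bezier drawn with `<path>`. Its stroke #000000 means engrave at S157, F3760. After flipping Y the toolpath is (218.840,129.512) → (175.555,108.492) → (129.007,86.281) → (79.197,62.878) → (26.123,38.285).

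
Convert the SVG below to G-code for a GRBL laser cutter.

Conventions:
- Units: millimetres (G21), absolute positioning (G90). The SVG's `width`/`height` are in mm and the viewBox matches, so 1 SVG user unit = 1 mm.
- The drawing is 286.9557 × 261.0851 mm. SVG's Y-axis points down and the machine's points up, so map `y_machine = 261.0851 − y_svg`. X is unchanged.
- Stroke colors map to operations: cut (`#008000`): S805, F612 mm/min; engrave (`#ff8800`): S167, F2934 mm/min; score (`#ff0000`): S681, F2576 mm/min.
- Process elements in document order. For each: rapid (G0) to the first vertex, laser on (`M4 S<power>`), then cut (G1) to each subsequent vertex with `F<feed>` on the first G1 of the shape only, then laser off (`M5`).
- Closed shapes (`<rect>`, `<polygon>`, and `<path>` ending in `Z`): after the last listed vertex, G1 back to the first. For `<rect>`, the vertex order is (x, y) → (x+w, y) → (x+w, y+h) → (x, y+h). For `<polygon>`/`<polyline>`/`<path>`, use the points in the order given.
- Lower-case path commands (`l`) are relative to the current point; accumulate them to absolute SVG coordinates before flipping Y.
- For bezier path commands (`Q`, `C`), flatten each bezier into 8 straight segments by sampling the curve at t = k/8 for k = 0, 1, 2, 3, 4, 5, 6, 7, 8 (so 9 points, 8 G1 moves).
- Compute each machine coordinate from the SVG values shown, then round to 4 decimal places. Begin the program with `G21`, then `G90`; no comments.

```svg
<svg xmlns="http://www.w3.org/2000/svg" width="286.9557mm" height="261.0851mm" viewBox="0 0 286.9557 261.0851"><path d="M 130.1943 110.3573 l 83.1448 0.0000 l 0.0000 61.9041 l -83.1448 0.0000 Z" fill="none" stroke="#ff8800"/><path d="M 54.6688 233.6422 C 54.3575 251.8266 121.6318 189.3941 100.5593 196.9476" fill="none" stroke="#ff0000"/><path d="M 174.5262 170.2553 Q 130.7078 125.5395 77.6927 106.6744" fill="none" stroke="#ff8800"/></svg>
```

G21
G90
G0 X130.1943 Y150.7278
M4 S167
G1 X213.3391 Y150.7278 F2934
G1 X213.3391 Y88.8237
G1 X130.1943 Y88.8237
G1 X130.1943 Y150.7278
M5
G0 X54.6688 Y27.4429
M4 S681
G1 X57.4156 Y24.1085 F2576
G1 X64.6712 Y26.5671
G1 X74.6083 Y33.0538
G1 X85.3995 Y41.8036
G1 X95.2176 Y51.0518
G1 X102.2351 Y59.0334
G1 X104.6248 Y63.9836
G1 X100.5593 Y64.1375
M5
G0 X174.5262 Y90.8298
M4 S167
G1 X163.4279 Y101.6048 F2934
G1 X152.0422 Y111.5720
G1 X140.3691 Y120.7314
G1 X128.4086 Y129.0829
G1 X116.1607 Y136.6266
G1 X103.6255 Y143.3625
G1 X90.8028 Y149.2905
G1 X77.6927 Y154.4107
M5

1 u = 1 mm; y_m = 261.0851 − y.

[1] `<path>` rectangle, #ff8800→engrave S167 F2934: (130.1943,150.7278) → (213.3391,150.7278) → (213.3391,88.8237) → (130.1943,88.8237) → (130.1943,150.7278) (closed)

[2] `<path>` cubic bezier, #ff0000→score S681 F2576: (54.6688,27.4429) → (57.4156,24.1085) → (64.6712,26.5671) → (74.6083,33.0538) → (85.3995,41.8036) → (95.2176,51.0518) → (102.2351,59.0334) → (104.6248,63.9836) → (100.5593,64.1375)

[3] `<path>` quadratic bezier, #ff8800→engrave S167 F2934: (174.5262,90.8298) → (163.4279,101.6048) → (152.0422,111.5720) → (140.3691,120.7314) → (128.4086,129.0829) → (116.1607,136.6266) → (103.6255,143.3625) → (90.8028,149.2905) → (77.6927,154.4107)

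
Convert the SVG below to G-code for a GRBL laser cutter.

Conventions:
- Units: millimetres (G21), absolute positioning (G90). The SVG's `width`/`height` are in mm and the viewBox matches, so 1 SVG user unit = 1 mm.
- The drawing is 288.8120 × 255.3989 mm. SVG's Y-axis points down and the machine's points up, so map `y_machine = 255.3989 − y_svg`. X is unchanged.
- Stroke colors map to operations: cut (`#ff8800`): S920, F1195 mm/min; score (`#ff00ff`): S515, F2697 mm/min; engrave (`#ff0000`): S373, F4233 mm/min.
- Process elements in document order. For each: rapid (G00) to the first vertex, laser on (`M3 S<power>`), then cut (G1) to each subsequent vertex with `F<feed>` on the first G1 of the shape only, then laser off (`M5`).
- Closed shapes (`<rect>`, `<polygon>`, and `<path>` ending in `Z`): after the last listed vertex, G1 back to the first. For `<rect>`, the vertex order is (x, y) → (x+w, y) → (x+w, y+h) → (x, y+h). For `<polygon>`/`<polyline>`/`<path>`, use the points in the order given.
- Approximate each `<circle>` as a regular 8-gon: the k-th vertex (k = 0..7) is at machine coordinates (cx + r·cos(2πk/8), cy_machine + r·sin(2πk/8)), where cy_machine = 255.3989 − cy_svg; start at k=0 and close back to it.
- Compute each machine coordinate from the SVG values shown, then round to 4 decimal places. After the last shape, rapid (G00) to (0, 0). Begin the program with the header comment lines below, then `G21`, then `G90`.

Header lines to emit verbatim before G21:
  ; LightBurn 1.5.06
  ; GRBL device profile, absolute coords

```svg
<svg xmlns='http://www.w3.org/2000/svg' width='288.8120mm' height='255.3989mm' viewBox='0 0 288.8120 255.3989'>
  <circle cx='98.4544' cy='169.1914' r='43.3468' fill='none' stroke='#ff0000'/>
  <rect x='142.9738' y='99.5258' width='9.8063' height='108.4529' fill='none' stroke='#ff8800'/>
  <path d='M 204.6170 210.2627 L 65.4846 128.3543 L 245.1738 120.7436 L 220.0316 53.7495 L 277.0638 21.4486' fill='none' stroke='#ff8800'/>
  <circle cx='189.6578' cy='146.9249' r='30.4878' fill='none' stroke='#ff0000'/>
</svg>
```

1 u = 1 mm; y_m = 255.3989 − y.

[1] `<circle>` circle, #ff0000→engrave S373 F4233: (141.8012,86.2075) → (129.1052,116.8583) → (98.4544,129.5543) → (67.8036,116.8583) → (55.1076,86.2075) → (67.8036,55.5567) → (98.4544,42.8607) → (129.1052,55.5567) → (141.8012,86.2075) (closed)

[2] `<rect>` rectangle, #ff8800→cut S920 F1195: (142.9738,155.8731) → (152.7801,155.8731) → (152.7801,47.4202) → (142.9738,47.4202) → (142.9738,155.8731) (closed)

[3] `<path>` open polyline, #ff8800→cut S920 F1195: (204.6170,45.1362) → (65.4846,127.0446) → (245.1738,134.6553) → (220.0316,201.6494) → (277.0638,233.9503)

[4] `<circle>` circle, #ff0000→engrave S373 F4233: (220.1456,108.4740) → (211.2159,130.0321) → (189.6578,138.9618) → (168.0997,130.0321) → (159.1700,108.4740) → (168.0997,86.9159) → (189.6578,77.9862) → (211.2159,86.9159) → (220.1456,108.4740) (closed)

; LightBurn 1.5.06
; GRBL device profile, absolute coords
G21
G90
G00 X141.8012 Y86.2075
M3 S373
G1 X129.1052 Y116.8583 F4233
G1 X98.4544 Y129.5543
G1 X67.8036 Y116.8583
G1 X55.1076 Y86.2075
G1 X67.8036 Y55.5567
G1 X98.4544 Y42.8607
G1 X129.1052 Y55.5567
G1 X141.8012 Y86.2075
M5
G00 X142.9738 Y155.8731
M3 S920
G1 X152.7801 Y155.8731 F1195
G1 X152.7801 Y47.4202
G1 X142.9738 Y47.4202
G1 X142.9738 Y155.8731
M5
G00 X204.6170 Y45.1362
M3 S920
G1 X65.4846 Y127.0446 F1195
G1 X245.1738 Y134.6553
G1 X220.0316 Y201.6494
G1 X277.0638 Y233.9503
M5
G00 X220.1456 Y108.4740
M3 S373
G1 X211.2159 Y130.0321 F4233
G1 X189.6578 Y138.9618
G1 X168.0997 Y130.0321
G1 X159.1700 Y108.4740
G1 X168.0997 Y86.9159
G1 X189.6578 Y77.9862
G1 X211.2159 Y86.9159
G1 X220.1456 Y108.4740
M5
G00 X0.0000 Y0.0000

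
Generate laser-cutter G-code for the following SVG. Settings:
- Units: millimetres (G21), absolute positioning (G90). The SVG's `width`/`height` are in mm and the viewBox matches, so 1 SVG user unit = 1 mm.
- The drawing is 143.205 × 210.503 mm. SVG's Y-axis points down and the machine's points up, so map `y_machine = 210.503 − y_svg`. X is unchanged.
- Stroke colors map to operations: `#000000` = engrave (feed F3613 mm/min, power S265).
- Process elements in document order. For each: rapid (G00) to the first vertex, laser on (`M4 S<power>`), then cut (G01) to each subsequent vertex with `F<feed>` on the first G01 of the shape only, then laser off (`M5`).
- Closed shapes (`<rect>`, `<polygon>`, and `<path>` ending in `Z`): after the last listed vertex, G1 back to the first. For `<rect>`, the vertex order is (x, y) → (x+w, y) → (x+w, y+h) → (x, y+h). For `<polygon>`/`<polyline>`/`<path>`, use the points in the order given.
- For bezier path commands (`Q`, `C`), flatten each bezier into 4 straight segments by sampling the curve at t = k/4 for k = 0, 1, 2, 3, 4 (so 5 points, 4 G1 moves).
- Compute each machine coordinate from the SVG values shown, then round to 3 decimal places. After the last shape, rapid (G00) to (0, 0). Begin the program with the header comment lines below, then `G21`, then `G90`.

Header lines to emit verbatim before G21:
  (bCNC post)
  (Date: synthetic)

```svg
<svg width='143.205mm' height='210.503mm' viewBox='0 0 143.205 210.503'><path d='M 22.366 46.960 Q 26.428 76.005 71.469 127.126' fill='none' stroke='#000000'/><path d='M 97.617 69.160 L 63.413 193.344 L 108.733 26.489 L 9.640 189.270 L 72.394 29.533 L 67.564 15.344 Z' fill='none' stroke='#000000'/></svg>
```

Since the viewBox matches the mm dimensions, user units are millimetres directly. The only transform is the Y-flip y_m = 210.503 − y_svg.

Shape 1 is a quadratic bezier drawn with `<path>`. Its stroke #000000 means engrave at S265, F3613. After flipping Y the toolpath is (22.366,163.543) → (26.958,147.641) → (36.673,128.979) → (51.510,107.558) → (71.469,83.377).

Shape 2 is a closed polygon drawn with `<path>`. Its stroke #000000 means engrave at S265, F3613. After flipping Y the toolpath is (97.617,141.343) → (63.413,17.159) → (108.733,184.014) → (9.640,21.233) → (72.394,180.970) → (67.564,195.159) → (97.617,141.343), returning to the start.

(bCNC post)
(Date: synthetic)
G21
G90
G00 X22.366 Y163.543
M4 S265
G01 X26.958 Y147.641 F3613
G01 X36.673 Y128.979
G01 X51.510 Y107.558
G01 X71.469 Y83.377
M5
G00 X97.617 Y141.343
M4 S265
G01 X63.413 Y17.159 F3613
G01 X108.733 Y184.014
G01 X9.640 Y21.233
G01 X72.394 Y180.970
G01 X67.564 Y195.159
G01 X97.617 Y141.343
M5
G00 X0.000 Y0.000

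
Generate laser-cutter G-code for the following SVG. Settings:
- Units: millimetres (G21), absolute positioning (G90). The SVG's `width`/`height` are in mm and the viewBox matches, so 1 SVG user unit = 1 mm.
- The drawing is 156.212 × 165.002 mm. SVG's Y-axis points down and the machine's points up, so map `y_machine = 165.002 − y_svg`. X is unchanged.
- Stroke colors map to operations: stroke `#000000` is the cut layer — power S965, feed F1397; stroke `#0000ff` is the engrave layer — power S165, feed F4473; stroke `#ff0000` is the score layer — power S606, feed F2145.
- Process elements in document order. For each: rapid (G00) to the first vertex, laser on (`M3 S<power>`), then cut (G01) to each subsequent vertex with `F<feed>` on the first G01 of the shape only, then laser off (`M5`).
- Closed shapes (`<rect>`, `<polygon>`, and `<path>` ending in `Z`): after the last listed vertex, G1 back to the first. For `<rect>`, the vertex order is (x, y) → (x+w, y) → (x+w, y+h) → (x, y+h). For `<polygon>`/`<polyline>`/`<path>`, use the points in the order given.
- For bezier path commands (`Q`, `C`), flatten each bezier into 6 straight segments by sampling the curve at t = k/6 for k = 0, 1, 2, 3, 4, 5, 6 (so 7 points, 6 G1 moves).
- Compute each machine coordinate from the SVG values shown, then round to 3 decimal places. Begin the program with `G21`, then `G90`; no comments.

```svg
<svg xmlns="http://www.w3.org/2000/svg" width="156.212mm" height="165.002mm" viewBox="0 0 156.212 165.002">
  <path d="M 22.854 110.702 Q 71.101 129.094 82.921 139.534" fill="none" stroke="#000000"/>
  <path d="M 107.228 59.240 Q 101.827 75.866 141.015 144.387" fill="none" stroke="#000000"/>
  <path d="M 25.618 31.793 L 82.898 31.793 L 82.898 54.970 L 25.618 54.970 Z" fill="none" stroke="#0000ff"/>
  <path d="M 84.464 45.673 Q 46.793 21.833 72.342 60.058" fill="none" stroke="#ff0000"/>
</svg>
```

Since the viewBox matches the mm dimensions, user units are millimetres directly. The only transform is the Y-flip y_m = 165.002 − y_svg.

Shape 1 is a quadratic bezier drawn with `<path>`. Its stroke #000000 means cut at S965, F1397. After flipping Y the toolpath is (22.854,54.300) → (37.924,48.390) → (50.971,42.922) → (61.994,37.896) → (70.994,33.312) → (77.969,29.169) → (82.921,25.468).

Shape 2 is a quadratic bezier drawn with `<path>`. Its stroke #000000 means cut at S965, F1397. After flipping Y the toolpath is (107.228,105.762) → (106.666,98.778) → (108.582,88.912) → (112.974,76.162) → (119.844,60.530) → (129.191,42.014) → (141.015,20.615).

Shape 3 is a rectangle drawn with `<path>`. Its stroke #0000ff means engrave at S165, F4473. After flipping Y the toolpath is (25.618,133.209) → (82.898,133.209) → (82.898,110.032) → (25.618,110.032) → (25.618,133.209), returning to the start.

Shape 4 is a quadratic bezier drawn with `<path>`. Its stroke #ff0000 means score at S606, F2145. After flipping Y the toolpath is (84.464,119.329) → (73.663,125.552) → (66.374,128.326) → (62.598,127.653) → (62.334,123.531) → (65.582,115.962) → (72.342,104.944).

G21
G90
G00 X22.854 Y54.300
M3 S965
G01 X37.924 Y48.390 F1397
G01 X50.971 Y42.922
G01 X61.994 Y37.896
G01 X70.994 Y33.312
G01 X77.969 Y29.169
G01 X82.921 Y25.468
M5
G00 X107.228 Y105.762
M3 S965
G01 X106.666 Y98.778 F1397
G01 X108.582 Y88.912
G01 X112.974 Y76.162
G01 X119.844 Y60.530
G01 X129.191 Y42.014
G01 X141.015 Y20.615
M5
G00 X25.618 Y133.209
M3 S165
G01 X82.898 Y133.209 F4473
G01 X82.898 Y110.032
G01 X25.618 Y110.032
G01 X25.618 Y133.209
M5
G00 X84.464 Y119.329
M3 S606
G01 X73.663 Y125.552 F2145
G01 X66.374 Y128.326
G01 X62.598 Y127.653
G01 X62.334 Y123.531
G01 X65.582 Y115.962
G01 X72.342 Y104.944
M5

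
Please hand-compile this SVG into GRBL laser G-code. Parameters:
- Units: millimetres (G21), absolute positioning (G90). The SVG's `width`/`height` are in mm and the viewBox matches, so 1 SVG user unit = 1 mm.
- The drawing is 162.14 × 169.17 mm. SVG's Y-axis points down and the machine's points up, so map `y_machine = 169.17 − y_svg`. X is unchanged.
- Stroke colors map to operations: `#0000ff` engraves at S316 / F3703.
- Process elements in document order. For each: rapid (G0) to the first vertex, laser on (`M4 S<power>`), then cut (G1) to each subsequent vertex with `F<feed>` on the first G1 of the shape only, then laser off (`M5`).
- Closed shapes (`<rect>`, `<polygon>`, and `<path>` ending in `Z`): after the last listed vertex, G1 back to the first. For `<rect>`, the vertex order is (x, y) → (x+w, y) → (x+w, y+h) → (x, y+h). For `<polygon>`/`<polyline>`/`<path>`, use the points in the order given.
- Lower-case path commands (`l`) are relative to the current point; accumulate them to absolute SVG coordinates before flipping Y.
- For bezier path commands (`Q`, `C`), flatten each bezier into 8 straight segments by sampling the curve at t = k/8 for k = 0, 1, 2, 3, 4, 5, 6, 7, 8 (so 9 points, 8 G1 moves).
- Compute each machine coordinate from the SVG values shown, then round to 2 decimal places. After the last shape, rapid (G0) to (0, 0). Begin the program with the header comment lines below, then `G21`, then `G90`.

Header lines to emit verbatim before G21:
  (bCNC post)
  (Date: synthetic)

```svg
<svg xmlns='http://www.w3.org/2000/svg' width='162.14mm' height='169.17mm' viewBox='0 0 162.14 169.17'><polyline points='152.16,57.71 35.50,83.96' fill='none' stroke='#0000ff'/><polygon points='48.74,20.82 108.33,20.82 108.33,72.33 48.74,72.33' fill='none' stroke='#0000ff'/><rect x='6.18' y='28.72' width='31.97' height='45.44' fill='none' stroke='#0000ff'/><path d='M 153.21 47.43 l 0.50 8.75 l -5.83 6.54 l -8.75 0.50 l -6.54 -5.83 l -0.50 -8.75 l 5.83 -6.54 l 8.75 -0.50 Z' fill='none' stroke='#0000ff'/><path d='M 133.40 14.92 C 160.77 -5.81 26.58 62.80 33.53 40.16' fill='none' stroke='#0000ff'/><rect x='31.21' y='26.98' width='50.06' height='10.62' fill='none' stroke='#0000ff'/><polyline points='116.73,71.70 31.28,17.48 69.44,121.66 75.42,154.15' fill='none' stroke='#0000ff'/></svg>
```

Since the viewBox matches the mm dimensions, user units are millimetres directly. The only transform is the Y-flip y_m = 169.17 − y_svg.

Shape 1 is a line segment drawn with `<polyline>`. Its stroke #0000ff means engrave at S316, F3703. After flipping Y the toolpath is (152.16,111.46) → (35.50,85.21).

Shape 2 is a rectangle drawn with `<polygon>`. Its stroke #0000ff means engrave at S316, F3703. After flipping Y the toolpath is (48.74,148.35) → (108.33,148.35) → (108.33,96.84) → (48.74,96.84) → (48.74,148.35), returning to the start.

Shape 3 is a rectangle drawn with `<rect>`. Its stroke #0000ff means engrave at S316, F3703. After flipping Y the toolpath is (6.18,140.45) → (38.15,140.45) → (38.15,95.01) → (6.18,95.01) → (6.18,140.45), returning to the start.

Shape 4 is a regular polygon drawn with `<path>`. Its stroke #0000ff means engrave at S316, F3703. After flipping Y the toolpath is (153.21,121.74) → (153.71,112.99) → (147.88,106.45) → (139.13,105.95) → (132.59,111.78) → (132.09,120.53) → (137.92,127.07) → (146.67,127.57) → (153.21,121.74), returning to the start.

Shape 5 is a cubic bezier drawn with `<path>`. Its stroke #0000ff means engrave at S316, F3703. After flipping Y the toolpath is (133.40,154.25) → (136.68,158.19) → (128.36,155.87) → (112.00,149.40) → (91.12,140.91) → (69.29,132.51) → (50.05,126.32) → (36.95,124.44) → (33.53,129.01).

Shape 6 is a rectangle drawn with `<rect>`. Its stroke #0000ff means engrave at S316, F3703. After flipping Y the toolpath is (31.21,142.19) → (81.27,142.19) → (81.27,131.57) → (31.21,131.57) → (31.21,142.19), returning to the start.

Shape 7 is a open polyline drawn with `<polyline>`. Its stroke #0000ff means engrave at S316, F3703. After flipping Y the toolpath is (116.73,97.47) → (31.28,151.69) → (69.44,47.51) → (75.42,15.02).

(bCNC post)
(Date: synthetic)
G21
G90
G0 X152.16 Y111.46
M4 S316
G1 X35.50 Y85.21 F3703
M5
G0 X48.74 Y148.35
M4 S316
G1 X108.33 Y148.35 F3703
G1 X108.33 Y96.84
G1 X48.74 Y96.84
G1 X48.74 Y148.35
M5
G0 X6.18 Y140.45
M4 S316
G1 X38.15 Y140.45 F3703
G1 X38.15 Y95.01
G1 X6.18 Y95.01
G1 X6.18 Y140.45
M5
G0 X153.21 Y121.74
M4 S316
G1 X153.71 Y112.99 F3703
G1 X147.88 Y106.45
G1 X139.13 Y105.95
G1 X132.59 Y111.78
G1 X132.09 Y120.53
G1 X137.92 Y127.07
G1 X146.67 Y127.57
G1 X153.21 Y121.74
M5
G0 X133.40 Y154.25
M4 S316
G1 X136.68 Y158.19 F3703
G1 X128.36 Y155.87
G1 X112.00 Y149.40
G1 X91.12 Y140.91
G1 X69.29 Y132.51
G1 X50.05 Y126.32
G1 X36.95 Y124.44
G1 X33.53 Y129.01
M5
G0 X31.21 Y142.19
M4 S316
G1 X81.27 Y142.19 F3703
G1 X81.27 Y131.57
G1 X31.21 Y131.57
G1 X31.21 Y142.19
M5
G0 X116.73 Y97.47
M4 S316
G1 X31.28 Y151.69 F3703
G1 X69.44 Y47.51
G1 X75.42 Y15.02
M5
G0 X0.00 Y0.00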